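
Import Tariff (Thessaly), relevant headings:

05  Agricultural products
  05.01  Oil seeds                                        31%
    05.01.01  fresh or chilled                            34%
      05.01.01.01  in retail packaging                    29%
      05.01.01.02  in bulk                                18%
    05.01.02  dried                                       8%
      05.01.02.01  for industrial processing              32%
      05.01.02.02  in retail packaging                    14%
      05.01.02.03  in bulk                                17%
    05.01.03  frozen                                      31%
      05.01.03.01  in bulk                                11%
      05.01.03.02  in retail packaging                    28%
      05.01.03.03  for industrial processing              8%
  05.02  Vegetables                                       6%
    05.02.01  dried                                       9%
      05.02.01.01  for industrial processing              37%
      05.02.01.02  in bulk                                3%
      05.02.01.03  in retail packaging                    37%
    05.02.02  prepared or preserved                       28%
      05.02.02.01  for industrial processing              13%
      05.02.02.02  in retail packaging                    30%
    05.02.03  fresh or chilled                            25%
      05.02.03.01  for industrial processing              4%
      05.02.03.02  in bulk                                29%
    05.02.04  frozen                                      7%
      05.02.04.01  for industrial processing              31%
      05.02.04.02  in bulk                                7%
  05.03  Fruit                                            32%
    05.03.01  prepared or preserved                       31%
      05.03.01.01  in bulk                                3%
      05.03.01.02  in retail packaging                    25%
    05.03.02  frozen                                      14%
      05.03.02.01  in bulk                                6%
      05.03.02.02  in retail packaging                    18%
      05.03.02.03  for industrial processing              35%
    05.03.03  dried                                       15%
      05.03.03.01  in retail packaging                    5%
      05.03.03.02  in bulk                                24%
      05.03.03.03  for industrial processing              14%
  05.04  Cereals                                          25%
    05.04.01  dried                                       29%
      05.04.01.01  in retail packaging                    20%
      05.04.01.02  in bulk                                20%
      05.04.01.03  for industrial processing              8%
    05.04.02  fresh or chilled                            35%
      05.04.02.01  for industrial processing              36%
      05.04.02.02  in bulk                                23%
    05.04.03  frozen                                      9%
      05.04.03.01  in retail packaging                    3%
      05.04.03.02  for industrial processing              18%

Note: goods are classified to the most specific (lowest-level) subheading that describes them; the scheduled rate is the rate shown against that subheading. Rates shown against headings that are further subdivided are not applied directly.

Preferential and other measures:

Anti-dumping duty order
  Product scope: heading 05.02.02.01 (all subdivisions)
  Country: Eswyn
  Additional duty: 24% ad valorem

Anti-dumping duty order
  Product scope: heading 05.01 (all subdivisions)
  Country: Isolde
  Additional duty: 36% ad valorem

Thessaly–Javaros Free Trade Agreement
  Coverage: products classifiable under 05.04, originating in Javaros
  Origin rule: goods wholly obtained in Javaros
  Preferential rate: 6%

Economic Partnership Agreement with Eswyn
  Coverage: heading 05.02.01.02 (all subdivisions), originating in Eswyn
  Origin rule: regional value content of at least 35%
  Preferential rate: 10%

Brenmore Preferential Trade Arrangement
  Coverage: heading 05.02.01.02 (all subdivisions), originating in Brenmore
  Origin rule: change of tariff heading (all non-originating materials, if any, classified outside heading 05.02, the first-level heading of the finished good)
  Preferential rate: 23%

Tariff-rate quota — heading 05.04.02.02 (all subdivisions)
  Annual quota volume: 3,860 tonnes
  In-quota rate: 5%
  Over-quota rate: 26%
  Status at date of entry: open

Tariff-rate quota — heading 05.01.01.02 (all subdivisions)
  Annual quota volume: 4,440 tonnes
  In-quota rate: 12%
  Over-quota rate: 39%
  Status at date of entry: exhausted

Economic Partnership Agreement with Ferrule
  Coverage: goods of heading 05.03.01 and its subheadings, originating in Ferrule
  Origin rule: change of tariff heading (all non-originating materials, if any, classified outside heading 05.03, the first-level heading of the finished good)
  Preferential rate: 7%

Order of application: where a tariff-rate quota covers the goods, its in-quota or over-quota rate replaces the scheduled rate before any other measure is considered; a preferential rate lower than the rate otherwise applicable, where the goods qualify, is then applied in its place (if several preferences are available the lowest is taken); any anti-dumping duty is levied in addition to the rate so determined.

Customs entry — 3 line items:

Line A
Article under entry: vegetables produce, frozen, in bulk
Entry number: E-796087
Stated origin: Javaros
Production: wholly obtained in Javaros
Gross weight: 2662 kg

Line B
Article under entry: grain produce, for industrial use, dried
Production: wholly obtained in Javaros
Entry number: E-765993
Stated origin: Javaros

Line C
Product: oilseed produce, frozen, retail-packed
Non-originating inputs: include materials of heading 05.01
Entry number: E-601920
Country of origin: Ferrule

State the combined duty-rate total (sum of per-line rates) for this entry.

41%

Line A: vegetables → 05.02; frozen → 05.02.04; in bulk → 05.02.04.02. Scheduled 7%. Javaros agreement on 05.04: 05.02.04.02 not covered. → 7%.
Line B: grain → 05.04; dried → 05.04.01; for industrial use → 05.04.01.03. Scheduled 8%. Javaros agreement on 05.04: wholly obtained → 6% available; preferential 6%. → 6%.
Line C: oilseed → 05.01; frozen → 05.01.03; retail-packed → 05.01.03.02. Scheduled 28%. Ferrule agreement on 05.03.01: 05.01.03.02 not covered. → 28%.
Sum: 7% + 6% + 28% = 41%.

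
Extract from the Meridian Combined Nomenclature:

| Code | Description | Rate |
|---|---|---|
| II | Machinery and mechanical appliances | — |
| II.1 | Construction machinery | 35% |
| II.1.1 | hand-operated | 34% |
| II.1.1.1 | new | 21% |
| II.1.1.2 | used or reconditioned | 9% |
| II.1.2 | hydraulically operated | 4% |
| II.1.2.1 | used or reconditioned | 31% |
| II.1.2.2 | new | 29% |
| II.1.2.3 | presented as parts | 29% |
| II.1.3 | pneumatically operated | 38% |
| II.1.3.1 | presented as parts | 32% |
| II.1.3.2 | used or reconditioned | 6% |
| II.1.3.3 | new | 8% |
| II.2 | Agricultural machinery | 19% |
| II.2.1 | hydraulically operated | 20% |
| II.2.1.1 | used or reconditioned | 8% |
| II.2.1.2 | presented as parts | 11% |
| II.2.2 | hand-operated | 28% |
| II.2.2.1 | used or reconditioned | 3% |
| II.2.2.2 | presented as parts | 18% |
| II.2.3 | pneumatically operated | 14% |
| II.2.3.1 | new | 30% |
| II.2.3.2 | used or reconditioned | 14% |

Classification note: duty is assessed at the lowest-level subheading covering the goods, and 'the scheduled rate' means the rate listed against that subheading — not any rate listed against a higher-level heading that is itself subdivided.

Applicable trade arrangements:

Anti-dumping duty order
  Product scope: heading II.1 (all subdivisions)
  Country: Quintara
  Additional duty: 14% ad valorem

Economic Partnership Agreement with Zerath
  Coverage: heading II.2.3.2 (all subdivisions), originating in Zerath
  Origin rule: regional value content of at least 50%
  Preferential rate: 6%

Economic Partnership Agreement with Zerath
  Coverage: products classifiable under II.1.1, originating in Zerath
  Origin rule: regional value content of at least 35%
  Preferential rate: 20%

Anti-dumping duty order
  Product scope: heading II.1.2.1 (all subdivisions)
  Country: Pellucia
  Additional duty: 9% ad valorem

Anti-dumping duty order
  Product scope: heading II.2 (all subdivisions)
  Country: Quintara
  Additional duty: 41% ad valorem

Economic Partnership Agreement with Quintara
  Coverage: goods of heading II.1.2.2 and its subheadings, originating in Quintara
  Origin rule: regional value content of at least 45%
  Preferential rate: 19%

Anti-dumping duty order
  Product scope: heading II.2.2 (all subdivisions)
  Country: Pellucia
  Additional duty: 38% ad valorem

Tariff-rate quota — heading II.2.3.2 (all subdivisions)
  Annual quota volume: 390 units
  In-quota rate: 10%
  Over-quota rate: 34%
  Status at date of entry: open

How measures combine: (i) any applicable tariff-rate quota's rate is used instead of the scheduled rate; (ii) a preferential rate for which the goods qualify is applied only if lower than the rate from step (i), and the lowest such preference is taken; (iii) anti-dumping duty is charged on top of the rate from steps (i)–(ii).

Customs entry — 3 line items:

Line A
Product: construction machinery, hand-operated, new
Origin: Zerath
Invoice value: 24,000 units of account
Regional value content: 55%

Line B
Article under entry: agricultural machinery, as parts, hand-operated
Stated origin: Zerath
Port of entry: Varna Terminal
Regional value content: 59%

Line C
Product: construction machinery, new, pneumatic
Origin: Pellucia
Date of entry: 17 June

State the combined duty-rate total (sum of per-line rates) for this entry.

Line A: construction → II.1; hand-operated → II.1.1; new → II.1.1.1. Scheduled 21%. Zerath agreement on II.2.3.2: II.1.1.1 not covered; Zerath agreement on II.1.1: RVC ≥ 35% → 20% available; preferential 20%. → 20%.
Line B: agricultural → II.2; hand-operated → II.2.2; as parts → II.2.2.2. Scheduled 18%. Zerath agreement on II.2.3.2: II.2.2.2 not covered; Zerath agreement on II.1.1: II.2.2.2 not covered. → 18%.
Line C: construction → II.1; pneumatic → II.1.3; new → II.1.3.3. Scheduled 8%. No special measure applies. → 8%.
Sum: 20% + 18% + 8% = 46%.

46%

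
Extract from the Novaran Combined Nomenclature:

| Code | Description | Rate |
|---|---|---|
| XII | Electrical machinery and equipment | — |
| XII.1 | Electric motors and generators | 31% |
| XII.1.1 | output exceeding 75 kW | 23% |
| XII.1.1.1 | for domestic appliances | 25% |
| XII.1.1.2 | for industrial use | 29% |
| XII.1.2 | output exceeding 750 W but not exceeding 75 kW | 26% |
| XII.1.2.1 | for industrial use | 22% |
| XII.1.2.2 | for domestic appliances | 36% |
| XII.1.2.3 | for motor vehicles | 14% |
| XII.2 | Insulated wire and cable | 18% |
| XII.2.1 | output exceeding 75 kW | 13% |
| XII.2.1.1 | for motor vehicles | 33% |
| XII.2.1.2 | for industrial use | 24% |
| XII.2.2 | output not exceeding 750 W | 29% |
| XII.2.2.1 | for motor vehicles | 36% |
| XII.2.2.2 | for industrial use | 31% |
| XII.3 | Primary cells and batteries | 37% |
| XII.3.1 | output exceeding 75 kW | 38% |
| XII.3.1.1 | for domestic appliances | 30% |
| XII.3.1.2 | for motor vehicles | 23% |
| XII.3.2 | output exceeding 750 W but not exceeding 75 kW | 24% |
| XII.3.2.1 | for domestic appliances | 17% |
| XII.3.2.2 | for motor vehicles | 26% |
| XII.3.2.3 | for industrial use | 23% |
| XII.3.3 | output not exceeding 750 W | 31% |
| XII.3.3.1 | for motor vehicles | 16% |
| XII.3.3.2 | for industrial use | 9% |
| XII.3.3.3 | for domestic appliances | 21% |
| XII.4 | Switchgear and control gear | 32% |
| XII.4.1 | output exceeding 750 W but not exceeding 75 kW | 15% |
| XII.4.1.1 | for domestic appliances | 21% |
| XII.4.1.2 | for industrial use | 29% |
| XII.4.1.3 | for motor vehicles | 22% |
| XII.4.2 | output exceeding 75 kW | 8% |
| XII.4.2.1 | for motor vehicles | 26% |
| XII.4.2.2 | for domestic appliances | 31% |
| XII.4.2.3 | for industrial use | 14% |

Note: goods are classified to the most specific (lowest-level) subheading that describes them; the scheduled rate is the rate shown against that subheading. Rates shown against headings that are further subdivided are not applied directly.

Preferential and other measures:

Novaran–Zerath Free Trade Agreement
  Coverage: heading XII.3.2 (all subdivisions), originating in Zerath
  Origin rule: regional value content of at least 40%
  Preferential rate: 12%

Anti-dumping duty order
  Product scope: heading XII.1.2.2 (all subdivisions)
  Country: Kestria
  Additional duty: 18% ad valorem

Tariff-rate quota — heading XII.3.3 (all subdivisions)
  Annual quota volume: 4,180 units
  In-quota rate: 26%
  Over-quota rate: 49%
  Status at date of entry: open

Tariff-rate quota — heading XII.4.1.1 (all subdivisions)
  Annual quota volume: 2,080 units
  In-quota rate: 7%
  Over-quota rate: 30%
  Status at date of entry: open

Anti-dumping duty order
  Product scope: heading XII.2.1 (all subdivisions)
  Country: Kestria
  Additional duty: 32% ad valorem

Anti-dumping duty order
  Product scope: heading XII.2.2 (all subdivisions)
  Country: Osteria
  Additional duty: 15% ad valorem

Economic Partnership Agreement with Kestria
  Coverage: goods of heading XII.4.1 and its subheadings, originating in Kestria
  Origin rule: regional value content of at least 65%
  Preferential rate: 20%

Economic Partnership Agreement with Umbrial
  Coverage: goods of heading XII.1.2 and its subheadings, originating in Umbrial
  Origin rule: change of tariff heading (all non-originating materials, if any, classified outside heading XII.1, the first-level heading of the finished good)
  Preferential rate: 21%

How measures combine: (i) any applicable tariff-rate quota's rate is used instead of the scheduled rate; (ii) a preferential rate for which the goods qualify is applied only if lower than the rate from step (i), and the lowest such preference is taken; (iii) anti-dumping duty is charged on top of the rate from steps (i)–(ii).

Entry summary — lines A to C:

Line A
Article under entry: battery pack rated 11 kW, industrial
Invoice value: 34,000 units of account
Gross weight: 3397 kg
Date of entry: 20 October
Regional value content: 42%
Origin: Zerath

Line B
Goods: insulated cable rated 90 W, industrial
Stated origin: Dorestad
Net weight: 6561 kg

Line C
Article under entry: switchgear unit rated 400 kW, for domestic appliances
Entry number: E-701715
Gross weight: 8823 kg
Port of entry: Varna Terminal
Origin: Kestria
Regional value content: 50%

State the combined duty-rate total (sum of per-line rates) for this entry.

74%

Line A: battery pack → XII.3; rated 11 kW → XII.3.2; industrial → XII.3.2.3. Scheduled 23%. Zerath agreement on XII.3.2: RVC ≥ 40% → 12% available; preferential 12%. → 12%.
Line B: insulated cable → XII.2; rated 90 W → XII.2.2; industrial → XII.2.2.2. Scheduled 31%. No special measure applies. → 31%.
Line C: switchgear unit → XII.4; rated 400 kW → XII.4.2; for domestic appliances → XII.4.2.2. Scheduled 31%. Kestria agreement on XII.4.1: XII.4.2.2 not covered. → 31%.
Sum: 12% + 31% + 31% = 74%.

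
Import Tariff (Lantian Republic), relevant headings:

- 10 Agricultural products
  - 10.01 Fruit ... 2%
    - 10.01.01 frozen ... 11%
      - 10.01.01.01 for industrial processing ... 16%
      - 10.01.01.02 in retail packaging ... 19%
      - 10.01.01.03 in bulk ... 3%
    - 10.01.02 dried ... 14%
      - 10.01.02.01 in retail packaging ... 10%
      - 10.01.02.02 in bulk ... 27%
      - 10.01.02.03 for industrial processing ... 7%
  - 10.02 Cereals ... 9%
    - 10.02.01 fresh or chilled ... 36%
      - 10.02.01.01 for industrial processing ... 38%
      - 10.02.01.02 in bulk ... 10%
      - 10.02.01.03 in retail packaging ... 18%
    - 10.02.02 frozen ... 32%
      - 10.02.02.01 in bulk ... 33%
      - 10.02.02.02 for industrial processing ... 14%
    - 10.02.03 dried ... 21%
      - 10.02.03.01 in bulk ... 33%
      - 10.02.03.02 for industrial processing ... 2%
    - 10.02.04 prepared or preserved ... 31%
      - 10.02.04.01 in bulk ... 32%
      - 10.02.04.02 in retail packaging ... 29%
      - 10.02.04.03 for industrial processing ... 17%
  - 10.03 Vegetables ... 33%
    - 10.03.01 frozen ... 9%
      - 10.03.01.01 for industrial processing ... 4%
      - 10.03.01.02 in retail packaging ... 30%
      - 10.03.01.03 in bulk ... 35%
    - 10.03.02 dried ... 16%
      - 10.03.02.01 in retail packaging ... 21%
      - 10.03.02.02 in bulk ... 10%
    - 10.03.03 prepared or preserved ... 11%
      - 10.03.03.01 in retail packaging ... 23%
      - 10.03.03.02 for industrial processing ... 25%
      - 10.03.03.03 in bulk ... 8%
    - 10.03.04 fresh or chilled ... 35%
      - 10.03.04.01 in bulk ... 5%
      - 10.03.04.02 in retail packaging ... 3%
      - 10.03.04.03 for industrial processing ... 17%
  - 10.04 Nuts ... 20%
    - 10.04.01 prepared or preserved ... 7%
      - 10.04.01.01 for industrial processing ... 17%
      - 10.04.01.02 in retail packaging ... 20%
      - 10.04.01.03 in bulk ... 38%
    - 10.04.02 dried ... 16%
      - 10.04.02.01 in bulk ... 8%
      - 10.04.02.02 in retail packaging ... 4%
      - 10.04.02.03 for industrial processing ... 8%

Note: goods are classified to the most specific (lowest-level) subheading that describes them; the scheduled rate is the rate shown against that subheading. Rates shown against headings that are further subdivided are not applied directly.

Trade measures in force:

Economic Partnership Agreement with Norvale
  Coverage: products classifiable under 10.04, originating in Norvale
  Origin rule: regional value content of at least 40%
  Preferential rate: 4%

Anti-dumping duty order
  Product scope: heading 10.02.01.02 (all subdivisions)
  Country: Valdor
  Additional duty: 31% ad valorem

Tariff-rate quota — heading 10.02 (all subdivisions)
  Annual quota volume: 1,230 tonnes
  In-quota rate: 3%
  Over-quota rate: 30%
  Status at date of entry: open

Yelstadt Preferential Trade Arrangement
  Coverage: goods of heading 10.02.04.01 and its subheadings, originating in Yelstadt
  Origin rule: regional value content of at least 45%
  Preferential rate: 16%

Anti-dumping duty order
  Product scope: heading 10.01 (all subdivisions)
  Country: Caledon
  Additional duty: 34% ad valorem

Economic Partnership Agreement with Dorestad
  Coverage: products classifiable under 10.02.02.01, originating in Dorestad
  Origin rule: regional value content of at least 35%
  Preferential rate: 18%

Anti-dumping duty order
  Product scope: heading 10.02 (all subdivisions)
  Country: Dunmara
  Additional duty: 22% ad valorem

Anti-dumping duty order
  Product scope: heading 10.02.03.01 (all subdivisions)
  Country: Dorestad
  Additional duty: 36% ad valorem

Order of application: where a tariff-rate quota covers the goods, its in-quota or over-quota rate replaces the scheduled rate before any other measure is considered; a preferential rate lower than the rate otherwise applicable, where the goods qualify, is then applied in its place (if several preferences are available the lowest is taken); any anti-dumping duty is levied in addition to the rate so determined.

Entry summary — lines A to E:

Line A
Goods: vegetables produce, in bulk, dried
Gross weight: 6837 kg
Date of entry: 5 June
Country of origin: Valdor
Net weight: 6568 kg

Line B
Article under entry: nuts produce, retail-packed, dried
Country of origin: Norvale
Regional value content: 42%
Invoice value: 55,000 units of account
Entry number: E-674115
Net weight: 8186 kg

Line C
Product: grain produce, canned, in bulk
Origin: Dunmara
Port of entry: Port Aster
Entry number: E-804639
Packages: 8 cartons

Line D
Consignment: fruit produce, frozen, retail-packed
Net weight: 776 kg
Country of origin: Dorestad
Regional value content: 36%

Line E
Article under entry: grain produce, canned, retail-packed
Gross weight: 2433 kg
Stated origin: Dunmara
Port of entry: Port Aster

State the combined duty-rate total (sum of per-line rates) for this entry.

Line A: vegetables → 10.03; dried → 10.03.02; in bulk → 10.03.02.02. Scheduled 10%. No special measure applies. → 10%.
Line B: nuts → 10.04; dried → 10.04.02; retail-packed → 10.04.02.02. Scheduled 4%. Norvale agreement on 10.04: RVC ≥ 40% → 4% available; preference 4% not lower than 4% → no reduction. → 4%.
Line C: grain → 10.02; canned → 10.02.04; in bulk → 10.02.04.01. Scheduled 32%. quota on 10.02 open → in-quota 3%; anti-dumping (Dunmara, 10.02): +22%; total 3% + 22% = 25%. → 25%.
Line D: fruit → 10.01; frozen → 10.01.01; retail-packed → 10.01.01.02. Scheduled 19%. Dorestad agreement on 10.02.02.01: 10.01.01.02 not covered. → 19%.
Line E: grain → 10.02; canned → 10.02.04; retail-packed → 10.02.04.02. Scheduled 29%. quota on 10.02 open → in-quota 3%; anti-dumping (Dunmara, 10.02): +22%; total 3% + 22% = 25%. → 25%.
Sum: 10% + 4% + 25% + 19% + 25% = 83%.

83%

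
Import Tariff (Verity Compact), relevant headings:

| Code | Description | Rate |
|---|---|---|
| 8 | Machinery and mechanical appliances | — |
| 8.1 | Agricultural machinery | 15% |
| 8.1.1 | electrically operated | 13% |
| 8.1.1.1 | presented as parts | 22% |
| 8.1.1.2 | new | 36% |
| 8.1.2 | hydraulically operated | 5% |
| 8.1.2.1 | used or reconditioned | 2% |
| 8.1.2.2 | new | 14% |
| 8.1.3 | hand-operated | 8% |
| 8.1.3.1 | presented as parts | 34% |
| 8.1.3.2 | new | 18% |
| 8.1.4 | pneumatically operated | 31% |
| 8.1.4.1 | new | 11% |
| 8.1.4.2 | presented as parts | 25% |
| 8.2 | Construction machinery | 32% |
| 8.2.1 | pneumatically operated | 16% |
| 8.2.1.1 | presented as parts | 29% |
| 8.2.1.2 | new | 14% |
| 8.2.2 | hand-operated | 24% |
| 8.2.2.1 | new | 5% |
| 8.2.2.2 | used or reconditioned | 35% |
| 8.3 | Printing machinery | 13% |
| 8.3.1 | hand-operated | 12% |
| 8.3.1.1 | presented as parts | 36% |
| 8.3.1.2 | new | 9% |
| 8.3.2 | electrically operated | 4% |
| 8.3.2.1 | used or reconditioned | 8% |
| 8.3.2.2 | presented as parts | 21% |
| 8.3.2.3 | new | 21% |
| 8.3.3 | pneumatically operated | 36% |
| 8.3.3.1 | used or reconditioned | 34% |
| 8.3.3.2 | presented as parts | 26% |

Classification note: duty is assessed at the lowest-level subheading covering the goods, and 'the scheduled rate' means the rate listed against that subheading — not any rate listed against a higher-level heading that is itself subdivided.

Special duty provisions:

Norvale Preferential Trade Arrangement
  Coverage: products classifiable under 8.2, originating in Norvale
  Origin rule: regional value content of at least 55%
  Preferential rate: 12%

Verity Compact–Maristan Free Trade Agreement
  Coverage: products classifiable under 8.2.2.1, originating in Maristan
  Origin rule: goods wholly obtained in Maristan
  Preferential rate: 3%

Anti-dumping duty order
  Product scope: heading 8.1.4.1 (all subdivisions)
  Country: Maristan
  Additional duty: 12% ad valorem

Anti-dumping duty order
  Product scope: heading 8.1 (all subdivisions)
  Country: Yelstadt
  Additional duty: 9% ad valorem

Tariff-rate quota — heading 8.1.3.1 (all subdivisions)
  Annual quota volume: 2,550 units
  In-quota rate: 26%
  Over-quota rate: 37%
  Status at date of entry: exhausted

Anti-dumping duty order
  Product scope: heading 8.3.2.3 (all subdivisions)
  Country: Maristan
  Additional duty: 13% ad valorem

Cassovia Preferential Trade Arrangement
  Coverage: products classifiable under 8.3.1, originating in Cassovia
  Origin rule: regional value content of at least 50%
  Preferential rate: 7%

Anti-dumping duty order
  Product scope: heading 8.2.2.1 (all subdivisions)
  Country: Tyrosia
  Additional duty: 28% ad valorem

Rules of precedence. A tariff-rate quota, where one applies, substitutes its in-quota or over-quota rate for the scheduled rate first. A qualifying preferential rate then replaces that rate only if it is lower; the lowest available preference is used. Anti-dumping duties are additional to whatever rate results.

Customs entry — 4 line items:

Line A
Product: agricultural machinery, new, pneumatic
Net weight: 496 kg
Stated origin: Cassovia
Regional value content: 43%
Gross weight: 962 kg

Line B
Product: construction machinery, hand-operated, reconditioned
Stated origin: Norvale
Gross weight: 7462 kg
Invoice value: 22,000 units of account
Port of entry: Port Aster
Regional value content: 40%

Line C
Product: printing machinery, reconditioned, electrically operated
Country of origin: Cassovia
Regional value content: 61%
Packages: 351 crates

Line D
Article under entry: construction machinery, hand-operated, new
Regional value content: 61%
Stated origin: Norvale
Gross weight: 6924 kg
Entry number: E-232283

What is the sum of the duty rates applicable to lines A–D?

Line A: agricultural → 8.1; pneumatic → 8.1.4; new → 8.1.4.1. Scheduled 11%. Cassovia agreement on 8.3.1: 8.1.4.1 not covered. → 11%.
Line B: construction → 8.2; hand-operated → 8.2.2; reconditioned → 8.2.2.2. Scheduled 35%. Norvale agreement on 8.2: RVC < 55%. → 35%.
Line C: printing → 8.3; electrically operated → 8.3.2; reconditioned → 8.3.2.1. Scheduled 8%. Cassovia agreement on 8.3.1: 8.3.2.1 not covered. → 8%.
Line D: construction → 8.2; hand-operated → 8.2.2; new → 8.2.2.1. Scheduled 5%. Norvale agreement on 8.2: RVC ≥ 55% → 12% available; preference 12% not lower than 5% → no reduction. → 5%.
Sum: 11% + 35% + 8% + 5% = 59%.

59%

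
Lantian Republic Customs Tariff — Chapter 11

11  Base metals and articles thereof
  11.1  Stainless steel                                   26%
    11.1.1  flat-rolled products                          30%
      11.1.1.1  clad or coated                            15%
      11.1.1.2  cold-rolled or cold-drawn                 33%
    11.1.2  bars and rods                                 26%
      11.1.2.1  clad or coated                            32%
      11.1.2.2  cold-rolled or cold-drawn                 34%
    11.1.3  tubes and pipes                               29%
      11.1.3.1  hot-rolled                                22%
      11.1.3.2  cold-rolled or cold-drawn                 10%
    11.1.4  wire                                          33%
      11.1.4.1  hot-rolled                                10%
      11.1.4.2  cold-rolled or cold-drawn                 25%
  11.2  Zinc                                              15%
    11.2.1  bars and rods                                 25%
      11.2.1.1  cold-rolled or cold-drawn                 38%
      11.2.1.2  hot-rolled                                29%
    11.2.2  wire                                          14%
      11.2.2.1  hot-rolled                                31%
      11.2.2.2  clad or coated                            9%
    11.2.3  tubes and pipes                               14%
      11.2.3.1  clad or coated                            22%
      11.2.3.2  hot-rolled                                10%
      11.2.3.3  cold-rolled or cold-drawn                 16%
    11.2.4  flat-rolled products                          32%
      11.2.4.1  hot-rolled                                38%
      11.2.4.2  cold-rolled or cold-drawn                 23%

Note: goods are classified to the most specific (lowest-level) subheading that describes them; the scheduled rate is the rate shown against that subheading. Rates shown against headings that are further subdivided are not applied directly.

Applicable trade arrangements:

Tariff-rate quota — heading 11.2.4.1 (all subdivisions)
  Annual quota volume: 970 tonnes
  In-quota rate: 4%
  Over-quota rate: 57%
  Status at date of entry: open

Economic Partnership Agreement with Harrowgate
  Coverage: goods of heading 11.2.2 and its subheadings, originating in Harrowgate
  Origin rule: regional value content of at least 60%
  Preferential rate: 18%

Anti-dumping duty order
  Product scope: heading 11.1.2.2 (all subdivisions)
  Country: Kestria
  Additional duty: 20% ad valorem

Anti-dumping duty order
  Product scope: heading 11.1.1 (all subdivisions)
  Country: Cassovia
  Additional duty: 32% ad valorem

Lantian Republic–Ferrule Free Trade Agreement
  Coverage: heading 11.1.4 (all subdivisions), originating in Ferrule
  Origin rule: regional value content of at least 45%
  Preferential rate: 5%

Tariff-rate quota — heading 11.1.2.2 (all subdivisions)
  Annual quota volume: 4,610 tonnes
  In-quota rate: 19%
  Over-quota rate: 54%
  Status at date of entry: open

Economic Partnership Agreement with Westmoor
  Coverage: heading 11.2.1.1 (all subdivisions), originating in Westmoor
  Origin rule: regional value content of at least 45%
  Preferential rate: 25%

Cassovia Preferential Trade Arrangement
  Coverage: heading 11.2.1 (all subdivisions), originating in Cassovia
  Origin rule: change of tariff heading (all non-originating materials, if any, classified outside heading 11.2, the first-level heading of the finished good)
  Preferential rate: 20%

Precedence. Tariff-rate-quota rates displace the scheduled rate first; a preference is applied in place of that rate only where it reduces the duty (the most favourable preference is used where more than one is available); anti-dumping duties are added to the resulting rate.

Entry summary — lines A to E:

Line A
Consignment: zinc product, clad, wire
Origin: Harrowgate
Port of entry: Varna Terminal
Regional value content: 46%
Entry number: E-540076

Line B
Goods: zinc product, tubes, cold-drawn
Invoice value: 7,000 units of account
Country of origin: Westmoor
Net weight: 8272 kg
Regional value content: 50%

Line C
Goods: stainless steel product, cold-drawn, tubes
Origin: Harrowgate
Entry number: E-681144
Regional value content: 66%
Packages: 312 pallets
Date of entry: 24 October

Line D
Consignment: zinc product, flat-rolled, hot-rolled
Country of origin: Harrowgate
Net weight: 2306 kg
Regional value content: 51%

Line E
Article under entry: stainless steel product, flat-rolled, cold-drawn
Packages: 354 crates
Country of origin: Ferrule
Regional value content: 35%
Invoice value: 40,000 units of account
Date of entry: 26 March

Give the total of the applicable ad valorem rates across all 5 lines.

72%

Line A: zinc → 11.2; wire → 11.2.2; clad → 11.2.2.2. Scheduled 9%. Harrowgate agreement on 11.2.2: RVC < 60%. → 9%.
Line B: zinc → 11.2; tubes → 11.2.3; cold-drawn → 11.2.3.3. Scheduled 16%. Westmoor agreement on 11.2.1.1: 11.2.3.3 not covered. → 16%.
Line C: stainless steel → 11.1; tubes → 11.1.3; cold-drawn → 11.1.3.2. Scheduled 10%. Harrowgate agreement on 11.2.2: 11.1.3.2 not covered. → 10%.
Line D: zinc → 11.2; flat-rolled → 11.2.4; hot-rolled → 11.2.4.1. Scheduled 38%. quota on 11.2.4.1 open → in-quota 4%; Harrowgate agreement on 11.2.2: 11.2.4.1 not covered. → 4%.
Line E: stainless steel → 11.1; flat-rolled → 11.1.1; cold-drawn → 11.1.1.2. Scheduled 33%. Ferrule agreement on 11.1.4: 11.1.1.2 not covered. → 33%.
Sum: 9% + 16% + 10% + 4% + 33% = 72%.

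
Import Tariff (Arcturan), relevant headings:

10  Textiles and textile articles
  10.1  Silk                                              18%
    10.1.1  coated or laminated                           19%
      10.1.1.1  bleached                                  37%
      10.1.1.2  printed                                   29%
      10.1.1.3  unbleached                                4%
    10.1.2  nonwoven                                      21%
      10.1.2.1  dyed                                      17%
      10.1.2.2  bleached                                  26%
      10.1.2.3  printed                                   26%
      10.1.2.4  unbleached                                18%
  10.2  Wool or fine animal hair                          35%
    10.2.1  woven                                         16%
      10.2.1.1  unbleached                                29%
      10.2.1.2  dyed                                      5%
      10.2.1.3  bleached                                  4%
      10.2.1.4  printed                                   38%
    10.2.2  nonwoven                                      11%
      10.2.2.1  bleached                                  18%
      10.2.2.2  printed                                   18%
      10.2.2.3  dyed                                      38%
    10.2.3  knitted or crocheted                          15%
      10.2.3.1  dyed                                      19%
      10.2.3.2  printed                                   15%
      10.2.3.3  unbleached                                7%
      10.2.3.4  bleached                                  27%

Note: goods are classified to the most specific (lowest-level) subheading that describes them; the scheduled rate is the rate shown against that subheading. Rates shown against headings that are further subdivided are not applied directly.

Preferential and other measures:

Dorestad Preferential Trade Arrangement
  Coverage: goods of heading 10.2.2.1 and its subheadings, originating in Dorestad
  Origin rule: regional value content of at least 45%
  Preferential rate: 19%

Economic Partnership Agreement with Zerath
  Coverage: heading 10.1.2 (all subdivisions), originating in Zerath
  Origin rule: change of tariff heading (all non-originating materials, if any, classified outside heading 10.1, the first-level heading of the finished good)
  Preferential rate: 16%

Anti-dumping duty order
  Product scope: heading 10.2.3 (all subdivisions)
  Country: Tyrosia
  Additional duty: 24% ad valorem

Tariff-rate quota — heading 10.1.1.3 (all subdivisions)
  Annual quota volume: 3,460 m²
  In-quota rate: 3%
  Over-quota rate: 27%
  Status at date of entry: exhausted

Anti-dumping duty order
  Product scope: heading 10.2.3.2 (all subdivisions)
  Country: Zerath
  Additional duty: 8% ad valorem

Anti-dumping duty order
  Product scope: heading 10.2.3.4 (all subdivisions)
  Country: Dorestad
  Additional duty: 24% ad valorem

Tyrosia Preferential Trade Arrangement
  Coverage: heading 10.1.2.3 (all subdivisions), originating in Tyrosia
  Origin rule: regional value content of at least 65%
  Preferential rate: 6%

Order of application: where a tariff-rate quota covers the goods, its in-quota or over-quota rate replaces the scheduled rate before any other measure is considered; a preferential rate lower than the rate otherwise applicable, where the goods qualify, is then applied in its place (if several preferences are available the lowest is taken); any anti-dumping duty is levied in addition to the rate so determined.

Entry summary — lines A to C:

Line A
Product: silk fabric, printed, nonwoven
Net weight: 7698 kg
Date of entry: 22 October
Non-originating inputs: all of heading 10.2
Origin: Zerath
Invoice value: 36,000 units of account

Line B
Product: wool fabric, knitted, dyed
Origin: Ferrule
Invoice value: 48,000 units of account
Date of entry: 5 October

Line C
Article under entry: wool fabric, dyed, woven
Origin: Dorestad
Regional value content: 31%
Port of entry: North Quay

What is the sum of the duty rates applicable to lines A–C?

Line A: silk → 10.1; nonwoven → 10.1.2; printed → 10.1.2.3. Scheduled 26%. Zerath agreement on 10.1.2: CTH met → 16% available; preferential 16%. → 16%.
Line B: wool → 10.2; knitted → 10.2.3; dyed → 10.2.3.1. Scheduled 19%. No special measure applies. → 19%.
Line C: wool → 10.2; woven → 10.2.1; dyed → 10.2.1.2. Scheduled 5%. Dorestad agreement on 10.2.2.1: 10.2.1.2 not covered. → 5%.
Sum: 16% + 19% + 5% = 40%.

40%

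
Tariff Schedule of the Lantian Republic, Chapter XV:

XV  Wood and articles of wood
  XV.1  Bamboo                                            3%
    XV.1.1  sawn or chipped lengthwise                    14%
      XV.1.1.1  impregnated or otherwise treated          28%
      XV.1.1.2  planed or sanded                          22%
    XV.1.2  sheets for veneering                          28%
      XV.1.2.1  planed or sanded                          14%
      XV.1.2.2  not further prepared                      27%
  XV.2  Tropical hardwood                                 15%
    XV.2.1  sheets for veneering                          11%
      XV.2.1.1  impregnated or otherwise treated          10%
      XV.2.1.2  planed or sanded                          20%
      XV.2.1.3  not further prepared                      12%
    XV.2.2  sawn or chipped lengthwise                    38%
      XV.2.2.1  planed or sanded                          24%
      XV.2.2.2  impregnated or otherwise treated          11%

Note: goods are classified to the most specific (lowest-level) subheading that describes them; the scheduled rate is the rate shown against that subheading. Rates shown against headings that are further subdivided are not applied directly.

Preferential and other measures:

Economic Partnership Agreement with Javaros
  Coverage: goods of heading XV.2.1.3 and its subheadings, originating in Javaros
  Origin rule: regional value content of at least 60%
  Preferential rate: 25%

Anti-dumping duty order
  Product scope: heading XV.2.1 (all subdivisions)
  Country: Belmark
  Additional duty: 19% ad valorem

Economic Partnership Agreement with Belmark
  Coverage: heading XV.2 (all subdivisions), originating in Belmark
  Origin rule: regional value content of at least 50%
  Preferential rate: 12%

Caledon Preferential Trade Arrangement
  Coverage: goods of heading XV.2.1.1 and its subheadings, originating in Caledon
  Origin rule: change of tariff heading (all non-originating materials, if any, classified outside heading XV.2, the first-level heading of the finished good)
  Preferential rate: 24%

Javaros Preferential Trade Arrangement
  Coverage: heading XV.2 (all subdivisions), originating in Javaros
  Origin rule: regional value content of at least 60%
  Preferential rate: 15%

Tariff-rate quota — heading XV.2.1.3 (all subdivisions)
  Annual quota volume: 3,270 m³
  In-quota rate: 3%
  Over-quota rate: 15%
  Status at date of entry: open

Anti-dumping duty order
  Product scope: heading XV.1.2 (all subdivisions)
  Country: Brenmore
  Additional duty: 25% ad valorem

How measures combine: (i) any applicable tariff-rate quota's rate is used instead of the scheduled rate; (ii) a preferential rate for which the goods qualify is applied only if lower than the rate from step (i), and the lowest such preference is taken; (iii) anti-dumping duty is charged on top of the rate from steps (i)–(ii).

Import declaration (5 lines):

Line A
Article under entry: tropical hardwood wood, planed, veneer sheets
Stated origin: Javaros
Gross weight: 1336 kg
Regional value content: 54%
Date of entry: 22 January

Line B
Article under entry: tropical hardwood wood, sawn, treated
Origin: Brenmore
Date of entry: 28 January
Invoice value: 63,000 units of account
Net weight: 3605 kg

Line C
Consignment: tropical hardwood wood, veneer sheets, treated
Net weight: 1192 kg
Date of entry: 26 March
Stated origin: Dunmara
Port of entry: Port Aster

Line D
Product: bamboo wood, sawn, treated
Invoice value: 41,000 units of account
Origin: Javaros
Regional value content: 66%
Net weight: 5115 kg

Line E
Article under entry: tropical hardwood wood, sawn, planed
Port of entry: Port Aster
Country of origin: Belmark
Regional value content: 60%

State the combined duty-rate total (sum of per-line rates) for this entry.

Line A: tropical hardwood → XV.2; veneer sheets → XV.2.1; planed → XV.2.1.2. Scheduled 20%. Javaros agreement on XV.2.1.3: XV.2.1.2 not covered; Javaros agreement on XV.2: RVC < 60%. → 20%.
Line B: tropical hardwood → XV.2; sawn → XV.2.2; treated → XV.2.2.2. Scheduled 11%. No special measure applies. → 11%.
Line C: tropical hardwood → XV.2; veneer sheets → XV.2.1; treated → XV.2.1.1. Scheduled 10%. No special measure applies. → 10%.
Line D: bamboo → XV.1; sawn → XV.1.1; treated → XV.1.1.1. Scheduled 28%. Javaros agreement on XV.2.1.3: XV.1.1.1 not covered; Javaros agreement on XV.2: XV.1.1.1 not covered. → 28%.
Line E: tropical hardwood → XV.2; sawn → XV.2.2; planed → XV.2.2.1. Scheduled 24%. Belmark agreement on XV.2: RVC ≥ 50% → 12% available; preferential 12%. → 12%.
Sum: 20% + 11% + 10% + 28% + 12% = 81%.

81%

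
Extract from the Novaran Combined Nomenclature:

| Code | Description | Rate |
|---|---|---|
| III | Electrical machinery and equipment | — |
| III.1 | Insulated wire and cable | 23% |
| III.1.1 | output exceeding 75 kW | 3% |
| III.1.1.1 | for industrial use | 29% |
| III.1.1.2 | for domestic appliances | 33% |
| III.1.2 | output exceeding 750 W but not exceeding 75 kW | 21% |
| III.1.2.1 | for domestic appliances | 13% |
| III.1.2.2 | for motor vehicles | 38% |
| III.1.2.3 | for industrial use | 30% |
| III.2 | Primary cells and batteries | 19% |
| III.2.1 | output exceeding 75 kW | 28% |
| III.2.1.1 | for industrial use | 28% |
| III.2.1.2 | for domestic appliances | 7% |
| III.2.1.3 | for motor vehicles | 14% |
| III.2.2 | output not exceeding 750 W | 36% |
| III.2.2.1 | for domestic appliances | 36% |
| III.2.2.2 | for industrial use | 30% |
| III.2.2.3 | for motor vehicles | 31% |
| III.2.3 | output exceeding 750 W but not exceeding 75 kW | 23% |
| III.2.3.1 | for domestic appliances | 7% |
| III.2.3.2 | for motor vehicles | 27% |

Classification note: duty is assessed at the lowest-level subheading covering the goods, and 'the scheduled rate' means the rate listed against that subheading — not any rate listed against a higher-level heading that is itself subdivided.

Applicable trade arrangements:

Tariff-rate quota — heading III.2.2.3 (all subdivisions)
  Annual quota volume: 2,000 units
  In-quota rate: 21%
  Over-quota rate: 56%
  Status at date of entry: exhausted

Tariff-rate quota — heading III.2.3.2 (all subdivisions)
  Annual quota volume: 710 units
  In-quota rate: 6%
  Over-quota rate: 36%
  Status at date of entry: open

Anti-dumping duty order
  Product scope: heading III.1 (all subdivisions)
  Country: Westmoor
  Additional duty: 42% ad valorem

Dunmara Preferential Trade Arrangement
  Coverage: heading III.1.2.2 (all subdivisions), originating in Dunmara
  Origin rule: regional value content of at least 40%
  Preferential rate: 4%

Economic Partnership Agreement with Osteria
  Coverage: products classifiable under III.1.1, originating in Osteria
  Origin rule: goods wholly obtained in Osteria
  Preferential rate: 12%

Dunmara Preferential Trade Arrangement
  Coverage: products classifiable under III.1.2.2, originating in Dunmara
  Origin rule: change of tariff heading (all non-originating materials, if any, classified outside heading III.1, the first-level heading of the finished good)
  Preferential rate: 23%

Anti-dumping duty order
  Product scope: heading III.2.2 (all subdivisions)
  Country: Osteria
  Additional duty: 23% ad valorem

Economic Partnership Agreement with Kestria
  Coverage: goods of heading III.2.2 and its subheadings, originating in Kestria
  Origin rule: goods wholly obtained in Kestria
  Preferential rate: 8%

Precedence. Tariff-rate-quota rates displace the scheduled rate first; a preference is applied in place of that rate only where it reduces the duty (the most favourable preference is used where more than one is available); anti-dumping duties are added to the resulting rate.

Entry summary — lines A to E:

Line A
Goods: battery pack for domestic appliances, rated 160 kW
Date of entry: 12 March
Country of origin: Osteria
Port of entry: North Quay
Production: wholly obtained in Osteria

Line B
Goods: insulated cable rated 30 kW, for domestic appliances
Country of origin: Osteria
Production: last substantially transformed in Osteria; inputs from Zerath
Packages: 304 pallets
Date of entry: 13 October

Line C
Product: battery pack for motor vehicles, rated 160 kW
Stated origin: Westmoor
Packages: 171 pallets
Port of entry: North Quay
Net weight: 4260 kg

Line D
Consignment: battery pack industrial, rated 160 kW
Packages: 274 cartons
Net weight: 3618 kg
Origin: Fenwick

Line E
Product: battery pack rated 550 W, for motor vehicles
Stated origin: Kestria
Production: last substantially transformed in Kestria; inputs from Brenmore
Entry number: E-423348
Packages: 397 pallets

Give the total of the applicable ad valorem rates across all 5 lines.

Line A: battery pack → III.2; rated 160 kW → III.2.1; for domestic appliances → III.2.1.2. Scheduled 7%. Osteria agreement on III.1.1: III.2.1.2 not covered. → 7%.
Line B: insulated cable → III.1; rated 30 kW → III.1.2; for domestic appliances → III.1.2.1. Scheduled 13%. Osteria agreement on III.1.1: III.1.2.1 not covered. → 13%.
Line C: battery pack → III.2; rated 160 kW → III.2.1; for motor vehicles → III.2.1.3. Scheduled 14%. No special measure applies. → 14%.
Line D: battery pack → III.2; rated 160 kW → III.2.1; industrial → III.2.1.1. Scheduled 28%. No special measure applies. → 28%.
Line E: battery pack → III.2; rated 550 W → III.2.2; for motor vehicles → III.2.2.3. Scheduled 31%. quota on III.2.2.3 exhausted → over-quota 56%; Kestria agreement on III.2.2: not wholly obtained. → 56%.
Sum: 7% + 13% + 14% + 28% + 56% = 118%.

118%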